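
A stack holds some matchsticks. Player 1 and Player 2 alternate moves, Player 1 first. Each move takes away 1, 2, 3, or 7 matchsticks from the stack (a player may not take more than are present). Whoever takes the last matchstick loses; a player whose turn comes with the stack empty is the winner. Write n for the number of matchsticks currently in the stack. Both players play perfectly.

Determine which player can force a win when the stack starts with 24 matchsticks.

Positions with no move are W. A position that does have a move is losing for the player to move precisely when every available move leads to a winning position for the opponent. Fill in the labels:
n=0: no move; the opponent has just taken the last matchstick and therefore loses → W
n=1: →0(W) only, which is W, so L
n=2: →1(L), so W
n=3: →1(L), so W
n=4: →1(L), so W
n=5: →4(W), 3(W), 2(W) — all W, so L
n=6: →5(L), so W
n=7: →5(L), so W
n=8: →5(L), so W
n=9: →8(W), 7(W), 6(W), 2(W) — all W, so L
n=10: →9(L), so W
n=11: →9(L), so W
n=12: →9(L), so W
n=13: →12(W), 11(W), 10(W), 6(W) — all W, so L
n=14: →13(L), so W
n=15: →13(L), so W
n=16: →13(L), so W
n=17: →16(W), 15(W), 14(W), 10(W) — all W, so L
n=18: →17(L), so W
n=19: →17(L), so W
n=20: →17(L), so W
n=21: →20(W), 19(W), 18(W), 14(W) — all W, so L
n=22: →21(L), so W
n=23: →21(L), so W
n=24: →21(L), so W
The starting position 24 is W: Player 1 should remove 3, leaving 21, handing over an L position.

Player 1 wins.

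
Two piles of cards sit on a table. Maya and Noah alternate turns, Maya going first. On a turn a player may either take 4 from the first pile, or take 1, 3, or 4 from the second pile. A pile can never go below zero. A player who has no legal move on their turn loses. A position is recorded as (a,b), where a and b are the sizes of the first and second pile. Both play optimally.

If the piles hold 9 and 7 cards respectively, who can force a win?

Compute win/loss labels from the base case upward. A position with no move is L. Any other position is W if it can reach an L in one move, else L.
No move ever increases a pile, so every position that can arise here has a ≤ 9 and b ≤ 7; it is enough to label the cells with 0 ≤ a ≤ 9 and 0 ≤ b ≤ 7.
Every move lowers a or b (never raises either), so fill the grid row by row in increasing a, and left to right within a row: each cell's successors are then already labelled.
      b=0  b=1  b=2  b=3  b=4  b=5  b=6  b=7
a=0:    L    W    L    W    W    W    W    L
a=1:    L    W    L    W    W    W    W    L
a=2:    L    W    L    W    W    W    W    L
a=3:    L    W    L    W    W    W    W    L
a=4:    W    L    W    L    W    W    W    W
a=5:    W    L    W    L    W    W    W    W
a=6:    W    L    W    L    W    W    W    W
a=7:    W    L    W    L    W    W    W    W
a=8:    L    W    L    W    W    W    W    L
a=9:    L    W    L    W    W    W    W    L
Cells with no legal move (terminal, hence L): (0,0), (1,0), (2,0), (3,0).
The remaining L cells, each justified by listing all of its moves:
(0,2): only reaches (0,1)(W), which is W → L
(0,7): only reaches (0,6)(W), (0,4)(W), (0,3)(W), all W → L
(1,2): only reaches (1,1)(W), which is W → L
(1,7): only reaches (1,6)(W), (1,4)(W), (1,3)(W), all W → L
(2,2): only reaches (2,1)(W), which is W → L
(2,7): only reaches (2,6)(W), (2,4)(W), (2,3)(W), all W → L
(3,2): only reaches (3,1)(W), which is W → L
(3,7): only reaches (3,6)(W), (3,4)(W), (3,3)(W), all W → L
(4,1): only reaches (0,1)(W), (4,0)(W), all W → L
(4,3): only reaches (0,3)(W), (4,2)(W), (4,0)(W), all W → L
(5,1): only reaches (1,1)(W), (5,0)(W), all W → L
(5,3): only reaches (1,3)(W), (5,2)(W), (5,0)(W), all W → L
(6,1): only reaches (2,1)(W), (6,0)(W), all W → L
(6,3): only reaches (2,3)(W), (6,2)(W), (6,0)(W), all W → L
(7,1): only reaches (3,1)(W), (7,0)(W), all W → L
(7,3): only reaches (3,3)(W), (7,2)(W), (7,0)(W), all W → L
(8,0): only reaches (4,0)(W), which is W → L
(8,2): only reaches (4,2)(W), (8,1)(W), all W → L
(8,7): only reaches (4,7)(W), (8,6)(W), (8,4)(W), (8,3)(W), all W → L
(9,0): only reaches (5,0)(W), which is W → L
(9,2): only reaches (5,2)(W), (9,1)(W), all W → L
(9,7): only reaches (5,7)(W), (9,6)(W), (9,4)(W), (9,3)(W), all W → L
Every other cell has at least one move into one of the L cells above, so it is W.
Every move from (9,7) reaches a W position, so the mover loses.

Noah wins.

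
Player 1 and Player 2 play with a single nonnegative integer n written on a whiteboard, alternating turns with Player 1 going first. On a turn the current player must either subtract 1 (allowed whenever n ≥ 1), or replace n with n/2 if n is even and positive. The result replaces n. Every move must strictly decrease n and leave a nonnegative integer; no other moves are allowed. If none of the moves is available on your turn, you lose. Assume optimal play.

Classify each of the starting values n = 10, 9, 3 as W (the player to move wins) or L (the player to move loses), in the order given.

Use the standard recursion: the mover loses at a terminal position; elsewhere, the mover wins exactly when some move hands the opponent an L position.
n=0: no move → L
n=1: →0(L), so W
n=2: →1(W) only, which is W, so L
n=3: →2(L), so W
n=4: →2(L), so W
n=5: →4(W) only, which is W, so L
n=6: →5(L), so W
n=7: →6(W) only, which is W, so L
n=8: →7(L), so W
n=9: →8(W) only, which is W, so L
n=10: →5(L), so W

10: W, 9: L, 3: W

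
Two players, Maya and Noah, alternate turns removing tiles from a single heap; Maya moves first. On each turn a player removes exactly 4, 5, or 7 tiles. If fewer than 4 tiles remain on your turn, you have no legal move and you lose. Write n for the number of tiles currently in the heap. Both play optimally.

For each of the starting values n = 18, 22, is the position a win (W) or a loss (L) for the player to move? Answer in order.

Label each position W (a win for the player to move) or L (a loss). A position with no legal move is L; any other position is W exactly when some move reaches an L, and L when every move reaches a W.
n=0: no move → L
n=1: no move → L
n=2: no move → L
n=3: no move → L
n=4: →0(L), so W
n=5: →1(L), so W
n=6: →2(L), so W
n=7: →3(L), so W
n=8: →3(L), so W
n=9: →2(L), so W
n=10: →3(L), so W
n=11: →7(W), 6(W), 4(W) — all W, so L
n=12: →8(W), 7(W), 5(W) — all W, so L
n=13: →9(W), 8(W), 6(W) — all W, so L
n=14: →10(W), 9(W), 7(W) — all W, so L
n=15: →11(L), so W
n=16: →12(L), so W
n=17: →13(L), so W
n=18: →14(L), so W
n=19: →14(L), so W
n=20: →13(L), so W
n=21: →14(L), so W
n=22: →18(W), 17(W), 15(W) — all W, so L

18: W, 22: L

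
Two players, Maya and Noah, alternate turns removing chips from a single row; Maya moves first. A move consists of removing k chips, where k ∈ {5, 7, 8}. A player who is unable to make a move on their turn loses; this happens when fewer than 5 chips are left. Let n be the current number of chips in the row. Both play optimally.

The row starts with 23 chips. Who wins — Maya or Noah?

Maya wins.

Build the W/L table. Terminal = L. A non-terminal position is W if it has a move to some L; otherwise it is L.
n=0: no move → L
n=1: no move → L
n=2: no move → L
n=3: no move → L
n=4: no move → L
n=5: reaches L-position 0 → W
n=6: reaches L-position 1 → W
n=7: reaches L-position 2 → W
n=8: reaches L-position 3 → W
n=9: reaches L-position 4 → W
n=10: reaches L-position 3 → W
n=11: reaches L-position 4 → W
n=12: reaches L-position 4 → W
n=13: only reaches 8(W), 6(W), 5(W), all W → L
n=14: only reaches 9(W), 7(W), 6(W), all W → L
n=15: only reaches 10(W), 8(W), 7(W), all W → L
n=16: only reaches 11(W), 9(W), 8(W), all W → L
n=17: only reaches 12(W), 10(W), 9(W), all W → L
n=18: reaches L-position 13 → W
n=19: reaches L-position 14 → W
n=20: reaches L-position 15 → W
n=21: reaches L-position 16 → W
n=22: reaches L-position 17 → W
n=23: reaches L-position 16 → W
The starting position 23 is W: Maya should remove 7, leaving 16, handing over an L position.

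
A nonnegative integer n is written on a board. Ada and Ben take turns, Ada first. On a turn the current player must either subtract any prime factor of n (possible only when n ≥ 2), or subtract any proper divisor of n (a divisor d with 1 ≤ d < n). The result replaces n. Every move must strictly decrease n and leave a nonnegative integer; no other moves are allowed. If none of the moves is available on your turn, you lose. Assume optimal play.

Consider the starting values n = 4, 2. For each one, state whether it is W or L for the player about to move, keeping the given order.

4: L, 2: W

Positions with no move are L. A position that does have a move is losing for the player to move precisely when every available move leads to a winning position for the opponent. Fill in the labels:
n=0: no move → L
n=1: no move → L
n=2: can move to 0, which is L ⇒ W
n=3: can move to 0, which is L ⇒ W
n=4: moves to 2(W), 3(W); every one is W ⇒ L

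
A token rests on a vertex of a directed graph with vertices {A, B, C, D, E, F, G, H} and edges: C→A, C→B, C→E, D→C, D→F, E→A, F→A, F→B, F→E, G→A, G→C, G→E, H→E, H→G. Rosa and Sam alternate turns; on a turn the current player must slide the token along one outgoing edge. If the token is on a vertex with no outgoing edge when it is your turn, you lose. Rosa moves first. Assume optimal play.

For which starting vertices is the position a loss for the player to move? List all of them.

Classify positions by backward induction: terminal positions (no move available) are L. From any other position, the mover wins iff some move reaches an L.
Every edge goes from a vertex to one that appears earlier in the order A, B, E, F, C, D, G, H, so processing vertices in that order labels each vertex after all of its successors.
A: no outgoing edge → L
B: no outgoing edge → L
E: →A(L), so W
F: →B(L), so W
C: →B(L), so W
D: →C(W), F(W) — all W, so L
G: →A(L), so W
H: →G(W), E(W) — all W, so L
Reading off the rows marked L gives the requested list; there are 4 such vertices.

A, B, D, H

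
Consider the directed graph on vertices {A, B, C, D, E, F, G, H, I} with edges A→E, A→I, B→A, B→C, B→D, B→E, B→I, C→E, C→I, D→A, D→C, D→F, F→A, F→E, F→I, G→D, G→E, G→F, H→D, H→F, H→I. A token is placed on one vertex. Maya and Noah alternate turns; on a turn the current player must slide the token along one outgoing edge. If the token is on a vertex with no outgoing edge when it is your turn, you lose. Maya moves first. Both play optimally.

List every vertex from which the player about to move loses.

D, E, I

Compute win/loss labels from the base case upward. A position with no move is L. Any other position is W if it can reach an L in one move, else L.
Every edge goes from a vertex to one that appears earlier in the order I, E, A, F, C, D, G, H, B, so processing vertices in that order labels each vertex after all of its successors.
I: no outgoing edge → L
E: no outgoing edge → L
A: can move to E, which is L ⇒ W
F: can move to E, which is L ⇒ W
C: can move to E, which is L ⇒ W
D: moves to C(W), F(W), A(W); every one is W ⇒ L
G: can move to D, which is L ⇒ W
H: can move to D, which is L ⇒ W
B: can move to D, which is L ⇒ W
The losing starting vertices are exactly the entries labelled L in this table (3 of them).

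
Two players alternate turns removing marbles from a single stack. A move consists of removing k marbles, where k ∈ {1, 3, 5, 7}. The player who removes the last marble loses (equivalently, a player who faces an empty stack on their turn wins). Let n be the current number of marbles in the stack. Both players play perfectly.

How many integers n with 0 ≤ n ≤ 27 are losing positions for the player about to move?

14

Use the standard recursion: the mover wins at a terminal position; elsewhere, the mover wins exactly when some move hands the opponent an L position.
n=0: no move; the opponent has just taken the last marble and therefore loses → W
n=1: the only move is to 0(W), a W ⇒ L
n=2: can move to 1, which is L ⇒ W
n=3: moves to 2(W), 0(W); every one is W ⇒ L
n=4: can move to 3, which is L ⇒ W
n=5: moves to 4(W), 2(W), 0(W); every one is W ⇒ L
n=6: can move to 5, which is L ⇒ W
n=7: moves to 6(W), 4(W), 2(W), 0(W); every one is W ⇒ L
n=8: can move to 7, which is L ⇒ W
n=9: moves to 8(W), 6(W), 4(W), 2(W); every one is W ⇒ L
n=10: can move to 9, which is L ⇒ W
n=11: moves to 10(W), 8(W), 6(W), 4(W); every one is W ⇒ L
n=12: can move to 11, which is L ⇒ W
n=13: moves to 12(W), 10(W), 8(W), 6(W); every one is W ⇒ L
n=14: can move to 13, which is L ⇒ W
n=15: moves to 14(W), 12(W), 10(W), 8(W); every one is W ⇒ L
n=16: can move to 15, which is L ⇒ W
n=17: moves to 16(W), 14(W), 12(W), 10(W); every one is W ⇒ L
n=18: can move to 17, which is L ⇒ W
n=19: moves to 18(W), 16(W), 14(W), 12(W); every one is W ⇒ L
n=20: can move to 19, which is L ⇒ W
n=21: moves to 20(W), 18(W), 16(W), 14(W); every one is W ⇒ L
n=22: can move to 21, which is L ⇒ W
n=23: moves to 22(W), 20(W), 18(W), 16(W); every one is W ⇒ L
n=24: can move to 23, which is L ⇒ W
n=25: moves to 24(W), 22(W), 20(W), 18(W); every one is W ⇒ L
n=26: can move to 25, which is L ⇒ W
n=27: moves to 26(W), 24(W), 22(W), 20(W); every one is W ⇒ L
L entries with 0 ≤ n ≤ 27: n = 1, 3, 5, 7, 9, 11, 13, 15, 17, 19, 21, 23, 25, 27; that makes 14.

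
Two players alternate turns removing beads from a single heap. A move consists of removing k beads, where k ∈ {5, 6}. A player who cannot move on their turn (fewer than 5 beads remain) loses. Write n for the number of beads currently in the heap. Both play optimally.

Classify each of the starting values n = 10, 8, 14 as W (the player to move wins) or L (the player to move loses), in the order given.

Use the standard recursion: the mover loses at a terminal position; elsewhere, the mover wins exactly when some move hands the opponent an L position.
n=0: no move → L
n=1: no move → L
n=2: no move → L
n=3: no move → L
n=4: no move → L
n=5: can move to 0, which is L ⇒ W
n=6: can move to 1, which is L ⇒ W
n=7: can move to 2, which is L ⇒ W
n=8: can move to 3, which is L ⇒ W
n=9: can move to 4, which is L ⇒ W
n=10: can move to 4, which is L ⇒ W
n=11: moves to 6(W), 5(W); every one is W ⇒ L
n=12: moves to 7(W), 6(W); every one is W ⇒ L
n=13: moves to 8(W), 7(W); every one is W ⇒ L
n=14: moves to 9(W), 8(W); every one is W ⇒ L

10: W, 8: W, 14: L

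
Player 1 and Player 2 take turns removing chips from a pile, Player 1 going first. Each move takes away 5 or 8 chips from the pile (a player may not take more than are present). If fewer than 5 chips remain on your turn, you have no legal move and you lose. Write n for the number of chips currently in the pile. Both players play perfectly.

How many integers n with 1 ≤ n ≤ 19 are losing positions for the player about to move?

9

Work bottom-up. With no move the player to move loses. Otherwise the position is W if at least one move leads to an L position for the opponent, and L if every move leads to a W.
n=0: no move → L
n=1: no move → L
n=2: no move → L
n=3: no move → L
n=4: no move → L
n=5: →0(L), so W
n=6: →1(L), so W
n=7: →2(L), so W
n=8: →3(L), so W
n=9: →4(L), so W
n=10: →2(L), so W
n=11: →3(L), so W
n=12: →4(L), so W
n=13: →8(W), 5(W) — all W, so L
n=14: →9(W), 6(W) — all W, so L
n=15: →10(W), 7(W) — all W, so L
n=16: →11(W), 8(W) — all W, so L
n=17: →12(W), 9(W) — all W, so L
n=18: →13(L), so W
n=19: →14(L), so W
L entries with 1 ≤ n ≤ 19 (n=0 is outside the asked range and is not counted): n = 1, 2, 3, 4, 13, 14, 15, 16, 17; that makes 9.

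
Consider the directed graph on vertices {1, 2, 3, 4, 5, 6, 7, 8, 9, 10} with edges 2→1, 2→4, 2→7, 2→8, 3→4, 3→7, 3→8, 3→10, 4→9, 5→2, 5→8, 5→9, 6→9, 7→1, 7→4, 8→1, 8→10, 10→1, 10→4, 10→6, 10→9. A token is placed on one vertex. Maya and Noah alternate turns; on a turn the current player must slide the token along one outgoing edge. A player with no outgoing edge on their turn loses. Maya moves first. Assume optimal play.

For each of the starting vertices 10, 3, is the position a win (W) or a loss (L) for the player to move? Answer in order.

Classify positions by backward induction: terminal positions (no move available) are L. From any other position, the mover wins iff some move reaches an L.
Every edge goes from a vertex to one that appears earlier in the order 1, 9, 6, 4, 10, 7, 8, 3, 2, 5, so processing vertices in that order labels each vertex after all of its successors.
1: no outgoing edge → L
9: no outgoing edge → L
6: can move to 9, which is L ⇒ W
4: can move to 9, which is L ⇒ W
10: can move to 9, which is L ⇒ W
7: can move to 1, which is L ⇒ W
8: can move to 1, which is L ⇒ W
3: moves to 8(W), 7(W), 10(W), 4(W); every one is W ⇒ L
2: can move to 1, which is L ⇒ W
5: can move to 9, which is L ⇒ W

10: W, 3: L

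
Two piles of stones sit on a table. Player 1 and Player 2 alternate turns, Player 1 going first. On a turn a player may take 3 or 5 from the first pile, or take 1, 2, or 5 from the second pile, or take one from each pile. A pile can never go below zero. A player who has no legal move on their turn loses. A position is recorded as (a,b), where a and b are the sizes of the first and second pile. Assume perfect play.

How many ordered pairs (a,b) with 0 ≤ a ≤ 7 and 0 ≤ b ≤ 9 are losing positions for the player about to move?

Compute win/loss labels from the base case upward. A position with no move is L. Any other position is W if it can reach an L in one move, else L.
Every move lowers a or b (never raises either), so fill the grid row by row in increasing a, and left to right within a row: each cell's successors are then already labelled.
      b=0  b=1  b=2  b=3  b=4  b=5  b=6  b=7  b=8  b=9
a=0:    L    W    W    L    W    W    L    W    W    L
a=1:    L    W    W    L    W    W    L    W    W    L
a=2:    L    W    W    L    W    W    L    W    W    L
a=3:    W    W    L    W    W    L    W    W    L    W
a=4:    W    L    W    W    L    W    W    L    W    W
a=5:    W    L    W    W    L    W    W    L    W    W
a=6:    W    L    W    W    L    W    W    L    W    W
a=7:    W    W    W    W    W    W    W    W    W    W
Cells with no legal move (terminal, hence L): (0,0), (1,0), (2,0).
The remaining L cells, each justified by listing all of its moves:
(0,3): L (options (0,2)(W), (0,1)(W) are all W)
(0,6): L (options (0,5)(W), (0,4)(W), (0,1)(W) are all W)
(0,9): L (options (0,8)(W), (0,7)(W), (0,4)(W) are all W)
(1,3): L (options (1,2)(W), (1,1)(W), (0,2)(W) are all W)
(1,6): L (options (1,5)(W), (1,4)(W), (1,1)(W), (0,5)(W) are all W)
(1,9): L (options (1,8)(W), (1,7)(W), (1,4)(W), (0,8)(W) are all W)
(2,3): L (options (2,2)(W), (2,1)(W), (1,2)(W) are all W)
(2,6): L (options (2,5)(W), (2,4)(W), (2,1)(W), (1,5)(W) are all W)
(2,9): L (options (2,8)(W), (2,7)(W), (2,4)(W), (1,8)(W) are all W)
(3,2): L (options (0,2)(W), (3,1)(W), (3,0)(W), (2,1)(W) are all W)
(3,5): L (options (0,5)(W), (3,4)(W), (3,3)(W), (3,0)(W), (2,4)(W) are all W)
(3,8): L (options (0,8)(W), (3,7)(W), (3,6)(W), (3,3)(W), (2,7)(W) are all W)
(4,1): L (options (1,1)(W), (4,0)(W), (3,0)(W) are all W)
(4,4): L (options (1,4)(W), (4,3)(W), (4,2)(W), (3,3)(W) are all W)
(4,7): L (options (1,7)(W), (4,6)(W), (4,5)(W), (4,2)(W), (3,6)(W) are all W)
(5,1): L (options (2,1)(W), (0,1)(W), (5,0)(W), (4,0)(W) are all W)
(5,4): L (options (2,4)(W), (0,4)(W), (5,3)(W), (5,2)(W), (4,3)(W) are all W)
(5,7): L (options (2,7)(W), (0,7)(W), (5,6)(W), (5,5)(W), (5,2)(W), (4,6)(W) are all W)
(6,1): L (options (3,1)(W), (1,1)(W), (6,0)(W), (5,0)(W) are all W)
(6,4): L (options (3,4)(W), (1,4)(W), (6,3)(W), (6,2)(W), (5,3)(W) are all W)
(6,7): L (options (3,7)(W), (1,7)(W), (6,6)(W), (6,5)(W), (6,2)(W), (5,6)(W) are all W)
Every other cell has at least one move into one of the L cells above, so it is W.
L cells per row: a=0: 4, a=1: 4, a=2: 4, a=3: 3, a=4: 3, a=5: 3, a=6: 3, a=7: 0; total 24.

24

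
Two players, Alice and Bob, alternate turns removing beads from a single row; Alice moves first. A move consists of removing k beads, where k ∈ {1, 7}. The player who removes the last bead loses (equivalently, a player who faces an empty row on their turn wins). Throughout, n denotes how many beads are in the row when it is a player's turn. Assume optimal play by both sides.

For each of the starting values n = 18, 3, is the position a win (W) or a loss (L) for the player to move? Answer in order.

18: W, 3: L

Work bottom-up. With no move the player to move wins. Otherwise the position is W if at least one move leads to an L position for the opponent, and L if every move leads to a W.
n=0: no move; the opponent has just taken the last bead and therefore loses → W
n=1: L (sole option 0(W) is W)
n=2: W (go to 1, an L position)
n=3: L (sole option 2(W) is W)
n=4: W (go to 3, an L position)
n=5: L (sole option 4(W) is W)
n=6: W (go to 5, an L position)
n=7: L (options 6(W), 0(W) are all W)
n=8: W (go to 7, an L position)
n=9: L (options 8(W), 2(W) are all W)
n=10: W (go to 9, an L position)
n=11: L (options 10(W), 4(W) are all W)
n=12: W (go to 11, an L position)
n=13: L (options 12(W), 6(W) are all W)
n=14: W (go to 13, an L position)
n=15: L (options 14(W), 8(W) are all W)
n=16: W (go to 15, an L position)
n=17: L (options 16(W), 10(W) are all W)
n=18: W (go to 17, an L position)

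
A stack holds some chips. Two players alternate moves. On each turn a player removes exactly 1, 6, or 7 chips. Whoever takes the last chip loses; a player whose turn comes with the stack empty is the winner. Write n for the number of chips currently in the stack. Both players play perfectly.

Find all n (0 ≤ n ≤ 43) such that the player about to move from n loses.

Work bottom-up. With no move the player to move wins. Otherwise the position is W if at least one move leads to an L position for the opponent, and L if every move leads to a W.
n=0: no move; the opponent has just taken the last chip and therefore loses → W
n=1: the only move is to 0(W), a W ⇒ L
n=2: can move to 1, which is L ⇒ W
n=3: the only move is to 2(W), a W ⇒ L
n=4: can move to 3, which is L ⇒ W
n=5: the only move is to 4(W), a W ⇒ L
n=6: can move to 5, which is L ⇒ W
n=7: can move to 1, which is L ⇒ W
n=8: can move to 1, which is L ⇒ W
n=9: can move to 3, which is L ⇒ W
n=10: can move to 3, which is L ⇒ W
n=11: can move to 5, which is L ⇒ W
n=12: can move to 5, which is L ⇒ W
n=13: moves to 12(W), 7(W), 6(W); every one is W ⇒ L
n=14: can move to 13, which is L ⇒ W
n=15: moves to 14(W), 9(W), 8(W); every one is W ⇒ L
n=16: can move to 15, which is L ⇒ W
n=17: moves to 16(W), 11(W), 10(W); every one is W ⇒ L
n=18: can move to 17, which is L ⇒ W
n=19: can move to 13, which is L ⇒ W
n=20: can move to 13, which is L ⇒ W
n=21: can move to 15, which is L ⇒ W
n=22: can move to 15, which is L ⇒ W
n=23: can move to 17, which is L ⇒ W
n=24: can move to 17, which is L ⇒ W
n=25: moves to 24(W), 19(W), 18(W); every one is W ⇒ L
n=26: can move to 25, which is L ⇒ W
n=27: moves to 26(W), 21(W), 20(W); every one is W ⇒ L
n=28: can move to 27, which is L ⇒ W
n=29: moves to 28(W), 23(W), 22(W); every one is W ⇒ L
n=30: can move to 29, which is L ⇒ W
n=31: can move to 25, which is L ⇒ W
n=32: can move to 25, which is L ⇒ W
n=33: can move to 27, which is L ⇒ W
n=34: can move to 27, which is L ⇒ W
n=35: can move to 29, which is L ⇒ W
n=36: can move to 29, which is L ⇒ W
n=37: moves to 36(W), 31(W), 30(W); every one is W ⇒ L
n=38: can move to 37, which is L ⇒ W
n=39: moves to 38(W), 33(W), 32(W); every one is W ⇒ L
n=40: can move to 39, which is L ⇒ W
n=41: moves to 40(W), 35(W), 34(W); every one is W ⇒ L
n=42: can move to 41, which is L ⇒ W
n=43: can move to 37, which is L ⇒ W
Reading off the rows marked L gives the requested list; there are 12 such values of n.

1, 3, 5, 13, 15, 17, 25, 27, 29, 37, 39, 41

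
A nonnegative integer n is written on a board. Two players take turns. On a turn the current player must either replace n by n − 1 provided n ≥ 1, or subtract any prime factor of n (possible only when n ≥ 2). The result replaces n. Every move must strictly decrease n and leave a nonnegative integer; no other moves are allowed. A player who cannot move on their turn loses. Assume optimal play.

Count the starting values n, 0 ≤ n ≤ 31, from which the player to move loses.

8

Positions with no move are L. A position that does have a move is losing for the player to move precisely when every available move leads to a winning position for the opponent. Fill in the labels:
n=0: no move → L
n=1: W (go to 0, an L position)
n=2: W (go to 0, an L position)
n=3: W (go to 0, an L position)
n=4: L (options 2(W), 3(W) are all W)
n=5: W (go to 0, an L position)
n=6: W (go to 4, an L position)
n=7: W (go to 0, an L position)
n=8: L (options 6(W), 7(W) are all W)
n=9: W (go to 8, an L position)
n=10: W (go to 8, an L position)
n=11: W (go to 0, an L position)
n=12: L (options 9(W), 10(W), 11(W) are all W)
n=13: W (go to 0, an L position)
n=14: W (go to 12, an L position)
n=15: W (go to 12, an L position)
n=16: L (options 14(W), 15(W) are all W)
n=17: W (go to 0, an L position)
n=18: W (go to 16, an L position)
n=19: W (go to 0, an L position)
n=20: L (options 15(W), 18(W), 19(W) are all W)
n=21: W (go to 20, an L position)
n=22: W (go to 20, an L position)
n=23: W (go to 0, an L position)
n=24: L (options 21(W), 22(W), 23(W) are all W)
n=25: W (go to 20, an L position)
n=26: W (go to 24, an L position)
n=27: W (go to 24, an L position)
n=28: L (options 21(W), 26(W), 27(W) are all W)
n=29: W (go to 0, an L position)
n=30: W (go to 28, an L position)
n=31: W (go to 0, an L position)
L entries with 0 ≤ n ≤ 31: n = 0, 4, 8, 12, 16, 20, 24, 28; that makes 8.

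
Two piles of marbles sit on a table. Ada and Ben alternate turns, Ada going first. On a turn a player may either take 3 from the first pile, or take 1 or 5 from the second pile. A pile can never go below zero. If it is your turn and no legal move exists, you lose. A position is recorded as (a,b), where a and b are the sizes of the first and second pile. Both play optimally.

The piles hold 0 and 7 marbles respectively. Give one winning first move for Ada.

Move to (0,6).

Label each position W (a win for the player to move) or L (a loss). A position with no legal move is L; any other position is W exactly when some move reaches an L, and L when every move reaches a W.
No move ever increases a pile, so every position that can arise here has a ≤ 0 and b ≤ 7; it is enough to label the cells with 0 ≤ a ≤ 0 and 0 ≤ b ≤ 7.
Every move lowers a or b (never raises either), so fill the grid row by row in increasing a, and left to right within a row: each cell's successors are then already labelled.
      b=0  b=1  b=2  b=3  b=4  b=5  b=6  b=7
a=0:    L    W    L    W    L    W    L    W
Cells with no legal move (terminal, hence L): (0,0).
The remaining L cells, each justified by listing all of its moves:
(0,2): →(0,1)(W) only, which is W, so L
(0,4): →(0,3)(W) only, which is W, so L
(0,6): →(0,5)(W), (0,1)(W) — all W, so L
Every other cell has at least one move into one of the L cells above, so it is W.
From (0,7), the L positions reachable in one move are: (0,6), (0,2). Any move reaching one of these is winning.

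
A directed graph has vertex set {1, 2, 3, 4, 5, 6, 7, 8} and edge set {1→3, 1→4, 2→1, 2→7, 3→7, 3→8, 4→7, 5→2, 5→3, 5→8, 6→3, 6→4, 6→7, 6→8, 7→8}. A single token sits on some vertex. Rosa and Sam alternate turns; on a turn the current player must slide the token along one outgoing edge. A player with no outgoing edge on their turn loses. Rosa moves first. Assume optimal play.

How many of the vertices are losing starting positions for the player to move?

Use the standard recursion: the mover loses at a terminal position; elsewhere, the mover wins exactly when some move hands the opponent an L position.
Every edge goes from a vertex to one that appears earlier in the order 8, 7, 4, 3, 6, 1, 2, 5, so processing vertices in that order labels each vertex after all of its successors.
8: no outgoing edge → L
7: →8(L), so W
4: →7(W) only, which is W, so L
3: →8(L), so W
6: →4(L), so W
1: →4(L), so W
2: →1(W), 7(W) — all W, so L
5: →2(L), so W
The L vertices are 2, 4, 8; that is 3 in all.

3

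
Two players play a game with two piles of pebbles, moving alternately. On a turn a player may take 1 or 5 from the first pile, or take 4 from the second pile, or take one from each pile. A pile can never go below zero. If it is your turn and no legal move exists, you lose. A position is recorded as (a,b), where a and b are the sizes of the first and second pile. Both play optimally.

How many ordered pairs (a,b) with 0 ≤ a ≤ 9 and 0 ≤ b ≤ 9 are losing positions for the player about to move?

42

Positions with no move are L. A position that does have a move is losing for the player to move precisely when every available move leads to a winning position for the opponent. Fill in the labels:
Every move lowers a or b (never raises either), so fill the grid row by row in increasing a, and left to right within a row: each cell's successors are then already labelled.
      b=0  b=1  b=2  b=3  b=4  b=5  b=6  b=7  b=8  b=9
a=0:    L    L    L    L    W    W    W    W    L    L
a=1:    W    W    W    W    W    L    L    L    W    W
a=2:    L    L    L    L    W    W    W    W    W    L
a=3:    W    W    W    W    W    L    L    L    L    W
a=4:    L    L    L    L    W    W    W    W    W    W
a=5:    W    W    W    W    W    L    L    L    W    W
a=6:    L    L    L    L    W    W    W    W    W    L
a=7:    W    W    W    W    W    L    L    L    L    W
a=8:    L    L    L    L    W    W    W    W    W    W
a=9:    W    W    W    W    W    L    L    L    L    W
Cells with no legal move (terminal, hence L): (0,0), (0,1), (0,2), (0,3).
The remaining L cells, each justified by listing all of its moves:
(0,8): →(0,4)(W) only, which is W, so L
(0,9): →(0,5)(W) only, which is W, so L
(1,5): →(0,5)(W), (1,1)(W), (0,4)(W) — all W, so L
(1,6): →(0,6)(W), (1,2)(W), (0,5)(W) — all W, so L
(1,7): →(0,7)(W), (1,3)(W), (0,6)(W) — all W, so L
(2,0): →(1,0)(W) only, which is W, so L
(2,1): →(1,1)(W), (1,0)(W) — all W, so L
(2,2): →(1,2)(W), (1,1)(W) — all W, so L
(2,3): →(1,3)(W), (1,2)(W) — all W, so L
(2,9): →(1,9)(W), (2,5)(W), (1,8)(W) — all W, so L
(3,5): →(2,5)(W), (3,1)(W), (2,4)(W) — all W, so L
(3,6): →(2,6)(W), (3,2)(W), (2,5)(W) — all W, so L
(3,7): →(2,7)(W), (3,3)(W), (2,6)(W) — all W, so L
(3,8): →(2,8)(W), (3,4)(W), (2,7)(W) — all W, so L
(4,0): →(3,0)(W) only, which is W, so L
(4,1): →(3,1)(W), (3,0)(W) — all W, so L
(4,2): →(3,2)(W), (3,1)(W) — all W, so L
(4,3): →(3,3)(W), (3,2)(W) — all W, so L
(5,5): →(4,5)(W), (0,5)(W), (5,1)(W), (4,4)(W) — all W, so L
(5,6): →(4,6)(W), (0,6)(W), (5,2)(W), (4,5)(W) — all W, so L
(5,7): →(4,7)(W), (0,7)(W), (5,3)(W), (4,6)(W) — all W, so L
(6,0): →(5,0)(W), (1,0)(W) — all W, so L
(6,1): →(5,1)(W), (1,1)(W), (5,0)(W) — all W, so L
(6,2): →(5,2)(W), (1,2)(W), (5,1)(W) — all W, so L
(6,3): →(5,3)(W), (1,3)(W), (5,2)(W) — all W, so L
(6,9): →(5,9)(W), (1,9)(W), (6,5)(W), (5,8)(W) — all W, so L
(7,5): →(6,5)(W), (2,5)(W), (7,1)(W), (6,4)(W) — all W, so L
(7,6): →(6,6)(W), (2,6)(W), (7,2)(W), (6,5)(W) — all W, so L
(7,7): →(6,7)(W), (2,7)(W), (7,3)(W), (6,6)(W) — all W, so L
(7,8): →(6,8)(W), (2,8)(W), (7,4)(W), (6,7)(W) — all W, so L
(8,0): →(7,0)(W), (3,0)(W) — all W, so L
(8,1): →(7,1)(W), (3,1)(W), (7,0)(W) — all W, so L
(8,2): →(7,2)(W), (3,2)(W), (7,1)(W) — all W, so L
(8,3): →(7,3)(W), (3,3)(W), (7,2)(W) — all W, so L
(9,5): →(8,5)(W), (4,5)(W), (9,1)(W), (8,4)(W) — all W, so L
(9,6): →(8,6)(W), (4,6)(W), (9,2)(W), (8,5)(W) — all W, so L
(9,7): →(8,7)(W), (4,7)(W), (9,3)(W), (8,6)(W) — all W, so L
(9,8): →(8,8)(W), (4,8)(W), (9,4)(W), (8,7)(W) — all W, so L
Every other cell has at least one move into one of the L cells above, so it is W.
L cells per row: a=0: 6, a=1: 3, a=2: 5, a=3: 4, a=4: 4, a=5: 3, a=6: 5, a=7: 4, a=8: 4, a=9: 4; total 42.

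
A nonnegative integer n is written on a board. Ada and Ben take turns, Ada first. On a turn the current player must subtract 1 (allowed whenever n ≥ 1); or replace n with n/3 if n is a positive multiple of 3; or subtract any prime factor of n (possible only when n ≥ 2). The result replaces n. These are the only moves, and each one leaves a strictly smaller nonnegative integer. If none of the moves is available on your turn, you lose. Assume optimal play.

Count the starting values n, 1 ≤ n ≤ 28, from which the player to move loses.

7

Work bottom-up. With no move the player to move loses. Otherwise the position is W if at least one move leads to an L position for the opponent, and L if every move leads to a W.
n=0: no move → L
n=1: reaches L-position 0 → W
n=2: reaches L-position 0 → W
n=3: reaches L-position 0 → W
n=4: only reaches 2(W), 3(W), all W → L
n=5: reaches L-position 0 → W
n=6: reaches L-position 4 → W
n=7: reaches L-position 0 → W
n=8: only reaches 6(W), 7(W), all W → L
n=9: reaches L-position 8 → W
n=10: reaches L-position 8 → W
n=11: reaches L-position 0 → W
n=12: reaches L-position 4 → W
n=13: reaches L-position 0 → W
n=14: only reaches 7(W), 12(W), 13(W), all W → L
n=15: reaches L-position 14 → W
n=16: reaches L-position 14 → W
n=17: reaches L-position 0 → W
n=18: only reaches 6(W), 15(W), 16(W), 17(W), all W → L
n=19: reaches L-position 0 → W
n=20: reaches L-position 18 → W
n=21: reaches L-position 14 → W
n=22: only reaches 11(W), 20(W), 21(W), all W → L
n=23: reaches L-position 0 → W
n=24: reaches L-position 8 → W
n=25: only reaches 20(W), 24(W), all W → L
n=26: reaches L-position 25 → W
n=27: only reaches 9(W), 24(W), 26(W), all W → L
n=28: reaches L-position 27 → W
L entries with 1 ≤ n ≤ 28 (n=0 is outside the asked range and is not counted): n = 4, 8, 14, 18, 22, 25, 27; that makes 7.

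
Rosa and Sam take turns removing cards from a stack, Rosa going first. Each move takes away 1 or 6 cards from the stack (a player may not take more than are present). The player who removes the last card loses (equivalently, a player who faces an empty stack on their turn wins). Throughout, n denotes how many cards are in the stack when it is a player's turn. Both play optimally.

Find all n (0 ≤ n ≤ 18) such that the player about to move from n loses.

Label each position W (a win for the player to move) or L (a loss). A position with no legal move is W; any other position is W exactly when some move reaches an L, and L when every move reaches a W.
n=0: no move; the opponent has just taken the last card and therefore loses → W
n=1: only reaches 0(W), which is W → L
n=2: reaches L-position 1 → W
n=3: only reaches 2(W), which is W → L
n=4: reaches L-position 3 → W
n=5: only reaches 4(W), which is W → L
n=6: reaches L-position 5 → W
n=7: reaches L-position 1 → W
n=8: only reaches 7(W), 2(W), all W → L
n=9: reaches L-position 8 → W
n=10: only reaches 9(W), 4(W), all W → L
n=11: reaches L-position 10 → W
n=12: only reaches 11(W), 6(W), all W → L
n=13: reaches L-position 12 → W
n=14: reaches L-position 8 → W
n=15: only reaches 14(W), 9(W), all W → L
n=16: reaches L-position 15 → W
n=17: only reaches 16(W), 11(W), all W → L
n=18: reaches L-position 17 → W
The losing starting values of n are exactly the entries labelled L in this table (8 of them).

1, 3, 5, 8, 10, 12, 15, 17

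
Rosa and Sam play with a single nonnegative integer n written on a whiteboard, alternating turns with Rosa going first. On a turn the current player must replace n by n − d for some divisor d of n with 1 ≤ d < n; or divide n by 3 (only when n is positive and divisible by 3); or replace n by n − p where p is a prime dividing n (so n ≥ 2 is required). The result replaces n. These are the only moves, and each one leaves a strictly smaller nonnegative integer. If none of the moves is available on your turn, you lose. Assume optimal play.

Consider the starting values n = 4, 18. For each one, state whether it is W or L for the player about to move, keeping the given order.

4: L, 18: W

Label each position W (a win for the player to move) or L (a loss). A position with no legal move is L; any other position is W exactly when some move reaches an L, and L when every move reaches a W.
n=0: no move → L
n=1: no move → L
n=2: W (go to 0, an L position)
n=3: W (go to 0, an L position)
n=4: L (options 2(W), 3(W) are all W)
n=5: W (go to 0, an L position)
n=6: W (go to 4, an L position)
n=7: W (go to 0, an L position)
n=8: W (go to 4, an L position)
n=9: L (options 3(W), 6(W), 8(W) are all W)
n=10: W (go to 9, an L position)
n=11: W (go to 0, an L position)
n=12: W (go to 4, an L position)
n=13: W (go to 0, an L position)
n=14: L (options 7(W), 12(W), 13(W) are all W)
n=15: W (go to 14, an L position)
n=16: W (go to 14, an L position)
n=17: W (go to 0, an L position)
n=18: W (go to 9, an L position)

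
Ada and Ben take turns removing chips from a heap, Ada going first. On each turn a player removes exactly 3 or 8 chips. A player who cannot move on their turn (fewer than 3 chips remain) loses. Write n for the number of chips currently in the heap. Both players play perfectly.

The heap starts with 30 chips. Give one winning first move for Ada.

Remove 8, leaving 22.

Positions with no move are L. A position that does have a move is losing for the player to move precisely when every available move leads to a winning position for the opponent. Fill in the labels:
n=0: no move → L
n=1: no move → L
n=2: no move → L
n=3: →0(L), so W
n=4: →1(L), so W
n=5: →2(L), so W
n=6: →3(W) only, which is W, so L
n=7: →4(W) only, which is W, so L
n=8: →0(L), so W
n=9: →6(L), so W
n=10: →7(L), so W
n=11: →8(W), 3(W) — all W, so L
n=12: →9(W), 4(W) — all W, so L
n=13: →10(W), 5(W) — all W, so L
n=14: →11(L), so W
n=15: →12(L), so W
n=16: →13(L), so W
n=17: →14(W), 9(W) — all W, so L
n=18: →15(W), 10(W) — all W, so L
n=19: →11(L), so W
n=20: →17(L), so W
n=21: →18(L), so W
n=22: →19(W), 14(W) — all W, so L
n=23: →20(W), 15(W) — all W, so L
n=24: →21(W), 16(W) — all W, so L
n=25: →22(L), so W
n=26: →23(L), so W
n=27: →24(L), so W
n=28: →25(W), 20(W) — all W, so L
n=29: →26(W), 21(W) — all W, so L
n=30: →22(L), so W
From 30, the L positions reachable in one move are: 22.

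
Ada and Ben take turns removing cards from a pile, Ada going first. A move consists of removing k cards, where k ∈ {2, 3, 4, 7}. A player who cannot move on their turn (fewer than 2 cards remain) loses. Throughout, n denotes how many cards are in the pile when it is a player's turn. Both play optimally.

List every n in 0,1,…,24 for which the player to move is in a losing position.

Label each position W (a win for the player to move) or L (a loss). A position with no legal move is L; any other position is W exactly when some move reaches an L, and L when every move reaches a W.
n=0: no move → L
n=1: no move → L
n=2: W (go to 0, an L position)
n=3: W (go to 1, an L position)
n=4: W (go to 1, an L position)
n=5: W (go to 1, an L position)
n=6: L (options 4(W), 3(W), 2(W) are all W)
n=7: W (go to 0, an L position)
n=8: W (go to 6, an L position)
n=9: W (go to 6, an L position)
n=10: W (go to 6, an L position)
n=11: L (options 9(W), 8(W), 7(W), 4(W) are all W)
n=12: L (options 10(W), 9(W), 8(W), 5(W) are all W)
n=13: W (go to 11, an L position)
n=14: W (go to 12, an L position)
n=15: W (go to 12, an L position)
n=16: W (go to 12, an L position)
n=17: L (options 15(W), 14(W), 13(W), 10(W) are all W)
n=18: W (go to 11, an L position)
n=19: W (go to 17, an L position)
n=20: W (go to 17, an L position)
n=21: W (go to 17, an L position)
n=22: L (options 20(W), 19(W), 18(W), 15(W) are all W)
n=23: L (options 21(W), 20(W), 19(W), 16(W) are all W)
n=24: W (go to 22, an L position)
Reading off the rows marked L gives the requested list; there are 8 such values of n.

0, 1, 6, 11, 12, 17, 22, 23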